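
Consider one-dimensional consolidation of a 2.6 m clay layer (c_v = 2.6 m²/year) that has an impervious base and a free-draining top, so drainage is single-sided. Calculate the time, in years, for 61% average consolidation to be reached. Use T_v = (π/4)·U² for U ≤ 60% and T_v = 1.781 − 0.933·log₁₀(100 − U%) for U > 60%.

t ≈ 0.771 years

Drainage path length: H_d = H = 2.6 m (single drainage).
U > 60%: T_v = 1.781 − 0.933·log₁₀(100 − 61) = 0.29654.
t = T_v·H_d²/c_v = 0.29654×2.6²/2.6 = 0.771 years.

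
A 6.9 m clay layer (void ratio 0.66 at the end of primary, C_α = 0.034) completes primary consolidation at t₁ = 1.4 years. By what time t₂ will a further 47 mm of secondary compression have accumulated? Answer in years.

t₂ ≈ 3.01 years

S_s = C_α·H/(1+e_p)·log₁₀(t₂/t₁) ⇒ log₁₀(t₂/t₁) = S_s·(1+e_p)/(C_α·H).
log₁₀(t₂/t₁) = 0.047 × (1+0.66) / (0.034×6.9) = 0.3326
t₂ = t₁ × 10^0.3326 = 1.4 × 2.151 = 3.011 years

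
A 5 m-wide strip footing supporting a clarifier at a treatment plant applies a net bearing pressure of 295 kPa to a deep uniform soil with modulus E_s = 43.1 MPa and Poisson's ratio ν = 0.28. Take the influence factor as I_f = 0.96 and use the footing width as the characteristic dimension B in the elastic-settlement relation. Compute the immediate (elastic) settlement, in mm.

S_e ≈ 30.3 mm

Immediate (elastic) settlement: S_e = q·B·(1−ν²)/E_s · I_f.
E_s = 43.1 MPa = 43100 kPa.
S_e = 295 × 5 × (1 − 0.28²) / 43100 × 0.96
    = 295 × 5 × 0.9216 / 43100 × 0.96
    = 0.03028 m = 30.28 mm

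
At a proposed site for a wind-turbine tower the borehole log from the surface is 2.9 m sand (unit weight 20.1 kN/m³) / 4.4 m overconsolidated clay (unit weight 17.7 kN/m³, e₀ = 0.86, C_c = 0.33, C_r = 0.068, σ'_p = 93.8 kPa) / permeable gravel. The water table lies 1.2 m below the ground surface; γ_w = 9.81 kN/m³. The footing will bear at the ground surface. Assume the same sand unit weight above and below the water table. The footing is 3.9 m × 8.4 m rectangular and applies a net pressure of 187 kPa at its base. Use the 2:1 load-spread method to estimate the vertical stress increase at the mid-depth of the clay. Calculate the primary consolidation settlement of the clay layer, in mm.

S_c ≈ 84.6 mm

Mid-depth of clay below the ground surface: z = 2.9 + 4.4/2 = 5.1 m.
Total vertical stress at mid-clay: σ_v = 20.1×2.9 + 17.7×2.2 = 97.23 kPa.
Pore pressure: u = 9.81×(5.1 − 1.2) = 38.259 kPa.
Initial effective stress: σ'_0 = σ_v − u = 97.23 − 38.259 = 58.971 kPa.
Stress increase at mid-clay by the 2:1 spreading method:
Δσ = qBL/((B+z)(L+z)) = 187×3.9×8.4/((3.9+5.1)(8.4+5.1)) = 50.421 kPa
Final effective stress: σ'_f = 58.971 + 50.421 = 109.39 kPa.
σ'_f = 109.39 > σ'_p = 93.8 kPa, so the stress path crosses the preconsolidation pressure — recompression up to σ'_p, then virgin compression beyond:
S_c = H/(1+e₀)·[C_r·log₁₀(σ'_p/σ'_0) + C_c·log₁₀(σ'_f/σ'_p)]
    = 4.4/1.86 × [0.068×log₁₀(93.8/58.971) + 0.33×log₁₀(109.39/93.8)]
    = 2.3656 × [0.013706 + 0.022036] = 0.08455 m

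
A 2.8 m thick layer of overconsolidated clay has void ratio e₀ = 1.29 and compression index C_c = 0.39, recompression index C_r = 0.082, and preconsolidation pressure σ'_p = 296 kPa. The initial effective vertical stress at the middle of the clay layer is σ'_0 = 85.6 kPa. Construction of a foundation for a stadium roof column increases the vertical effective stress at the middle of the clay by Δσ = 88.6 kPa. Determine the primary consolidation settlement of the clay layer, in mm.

S_c ≈ 30.9 mm

Final effective stress: σ'_f = 85.6 + 88.6 = 174.2 kPa.
σ'_f = 174.2 ≤ σ'_p = 296 kPa, so the clay remains overconsolidated and only the recompression index applies:
S_c = C_r·H/(1+e₀)·log₁₀(σ'_f/σ'_0) = 0.082×2.8/2.29×log₁₀(174.2/85.6)
    = 0.10026 × 0.30857 = 0.03094 m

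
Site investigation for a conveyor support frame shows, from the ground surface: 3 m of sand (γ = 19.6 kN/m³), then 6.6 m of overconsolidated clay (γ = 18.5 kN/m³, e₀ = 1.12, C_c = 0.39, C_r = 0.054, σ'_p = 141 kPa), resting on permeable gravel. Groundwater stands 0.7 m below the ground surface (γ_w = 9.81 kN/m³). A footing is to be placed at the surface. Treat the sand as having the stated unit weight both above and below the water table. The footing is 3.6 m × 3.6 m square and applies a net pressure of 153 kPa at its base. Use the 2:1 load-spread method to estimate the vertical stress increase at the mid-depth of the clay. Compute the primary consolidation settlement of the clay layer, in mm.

S_c ≈ 19.8 mm

Mid-depth of clay below the ground surface: z = 3 + 6.6/2 = 6.3 m.
Total vertical stress at mid-clay: σ_v = 19.6×3 + 18.5×3.3 = 119.85 kPa.
Pore pressure: u = 9.81×(6.3 − 0.7) = 54.936 kPa.
Initial effective stress: σ'_0 = σ_v − u = 119.85 − 54.936 = 64.914 kPa.
Stress increase at mid-clay by the 2:1 spreading method:
Δσ = qBL/((B+z)(L+z)) = 153×3.6×3.6/((3.6+6.3)(3.6+6.3)) = 20.231 kPa
Final effective stress: σ'_f = 64.914 + 20.231 = 85.145 kPa.
σ'_f = 85.145 ≤ σ'_p = 141 kPa, so the clay remains overconsolidated and only the recompression index applies:
S_c = C_r·H/(1+e₀)·log₁₀(σ'_f/σ'_0) = 0.054×6.6/2.12×log₁₀(85.145/64.914)
    = 0.16811 × 0.11782 = 0.01981 m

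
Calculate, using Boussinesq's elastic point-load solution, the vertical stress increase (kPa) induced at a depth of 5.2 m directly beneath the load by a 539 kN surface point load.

Δσ_z ≈ 9.52 kPa

Boussinesq vertical stress below a point load on an elastic half-space:
Δσ_z = 3P/(2πz²) · [1 + (r/z)²]^(−5/2)
r/z = 0/5.2 = 0; [1+(r/z)²]^(−5/2) = 1.
Δσ_z = 3×539/(2π×5.2²) × 1 = 9.5175 × 1 = 9.518 kPa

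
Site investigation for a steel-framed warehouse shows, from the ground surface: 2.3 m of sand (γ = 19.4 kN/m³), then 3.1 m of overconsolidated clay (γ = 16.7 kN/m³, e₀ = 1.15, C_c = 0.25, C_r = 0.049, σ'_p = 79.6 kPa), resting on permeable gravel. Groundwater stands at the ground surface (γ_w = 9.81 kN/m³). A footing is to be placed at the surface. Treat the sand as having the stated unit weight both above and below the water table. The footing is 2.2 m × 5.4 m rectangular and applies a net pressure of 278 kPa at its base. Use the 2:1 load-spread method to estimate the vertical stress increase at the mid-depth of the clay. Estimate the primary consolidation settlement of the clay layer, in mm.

Mid-depth of clay below the ground surface: z = 2.3 + 3.1/2 = 3.85 m.
Total vertical stress at mid-clay: σ_v = 19.4×2.3 + 16.7×1.55 = 70.505 kPa.
Pore pressure: u = 9.81×(3.85 − 0) = 37.769 kPa.
Initial effective stress: σ'_0 = σ_v − u = 70.505 − 37.769 = 32.736 kPa.
Stress increase at mid-clay by the 2:1 spreading method:
Δσ = qBL/((B+z)(L+z)) = 278×2.2×5.4/((2.2+3.85)(5.4+3.85)) = 59.015 kPa
Final effective stress: σ'_f = 32.736 + 59.015 = 91.751 kPa.
σ'_f = 91.751 > σ'_p = 79.6 kPa, so the stress path crosses the preconsolidation pressure — recompression up to σ'_p, then virgin compression beyond:
S_c = H/(1+e₀)·[C_r·log₁₀(σ'_p/σ'_0) + C_c·log₁₀(σ'_f/σ'_p)]
    = 3.1/2.15 × [0.049×log₁₀(79.6/32.736) + 0.25×log₁₀(91.751/79.6)]
    = 1.4419 × [0.018908 + 0.015424] = 0.0495 m

S_c ≈ 49.5 mm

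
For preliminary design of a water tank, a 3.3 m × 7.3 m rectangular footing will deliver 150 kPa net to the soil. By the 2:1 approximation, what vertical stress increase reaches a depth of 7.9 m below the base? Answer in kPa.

Δσ_z ≈ 21.2 kPa

By the 2:1 method the load spreads at 1 horizontal : 2 vertical, so at depth z the loaded area has grown by z in each plan dimension:
Δσ = qBL/((B+z)(L+z)) = 150×3.3×7.3/((3.3+7.9)(7.3+7.9)) = 21.226 kPa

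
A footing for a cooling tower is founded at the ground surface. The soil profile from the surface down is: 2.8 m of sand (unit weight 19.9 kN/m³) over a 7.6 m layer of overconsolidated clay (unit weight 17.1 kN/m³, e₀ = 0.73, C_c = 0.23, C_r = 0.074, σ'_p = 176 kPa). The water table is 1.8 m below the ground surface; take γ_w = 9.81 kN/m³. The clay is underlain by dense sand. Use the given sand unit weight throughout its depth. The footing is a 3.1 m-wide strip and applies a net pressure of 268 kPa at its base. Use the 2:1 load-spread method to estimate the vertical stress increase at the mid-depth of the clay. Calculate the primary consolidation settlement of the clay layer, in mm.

Mid-depth of clay below the ground surface: z = 2.8 + 7.6/2 = 6.6 m.
Total vertical stress at mid-clay: σ_v = 19.9×2.8 + 17.1×3.8 = 120.7 kPa.
Pore pressure: u = 9.81×(6.6 − 1.8) = 47.088 kPa.
Initial effective stress: σ'_0 = σ_v − u = 120.7 − 47.088 = 73.612 kPa.
Stress increase at mid-clay by the 2:1 spreading method:
Δσ = qB/(B+z) = 268×3.1/(3.1+6.6) = 85.649 kPa
Final effective stress: σ'_f = 73.612 + 85.649 = 159.26 kPa.
σ'_f = 159.26 ≤ σ'_p = 176 kPa, so the clay remains overconsolidated and only the recompression index applies:
S_c = C_r·H/(1+e₀)·log₁₀(σ'_f/σ'_0) = 0.074×7.6/1.73×log₁₀(159.26/73.612)
    = 0.32509 × 0.33516 = 0.109 m

S_c ≈ 109 mm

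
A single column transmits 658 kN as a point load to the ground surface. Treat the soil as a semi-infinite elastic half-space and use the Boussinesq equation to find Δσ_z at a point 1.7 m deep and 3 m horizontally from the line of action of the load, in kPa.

Boussinesq vertical stress below a point load on an elastic half-space:
Δσ_z = 3P/(2πz²) · [1 + (r/z)²]^(−5/2)
r/z = 3/1.7 = 1.7647; [1+(r/z)²]^(−5/2) = 0.029127.
Δσ_z = 3×658/(2π×1.7²) × 0.029127 = 108.71 × 0.029127 = 3.166 kPa

Δσ_z ≈ 3.17 kPa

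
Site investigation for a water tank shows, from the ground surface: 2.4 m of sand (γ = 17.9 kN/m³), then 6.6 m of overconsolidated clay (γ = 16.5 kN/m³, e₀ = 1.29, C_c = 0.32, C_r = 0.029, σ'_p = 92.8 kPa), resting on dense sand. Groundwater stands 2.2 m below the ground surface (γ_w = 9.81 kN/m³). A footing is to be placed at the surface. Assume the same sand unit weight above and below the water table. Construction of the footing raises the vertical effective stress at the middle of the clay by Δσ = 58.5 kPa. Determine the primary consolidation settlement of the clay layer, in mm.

S_c ≈ 122 mm

Mid-depth of clay below the ground surface: z = 2.4 + 6.6/2 = 5.7 m.
Total vertical stress at mid-clay: σ_v = 17.9×2.4 + 16.5×3.3 = 97.41 kPa.
Pore pressure: u = 9.81×(5.7 − 2.2) = 34.335 kPa.
Initial effective stress: σ'_0 = σ_v − u = 97.41 − 34.335 = 63.075 kPa.
Final effective stress: σ'_f = 63.075 + 58.5 = 121.58 kPa.
σ'_f = 121.58 > σ'_p = 92.8 kPa, so the stress path crosses the preconsolidation pressure — recompression up to σ'_p, then virgin compression beyond:
S_c = H/(1+e₀)·[C_r·log₁₀(σ'_p/σ'_0) + C_c·log₁₀(σ'_f/σ'_p)]
    = 6.6/2.29 × [0.029×log₁₀(92.8/63.075) + 0.32×log₁₀(121.58/92.8)]
    = 2.8821 × [0.004863 + 0.037541] = 0.1222 m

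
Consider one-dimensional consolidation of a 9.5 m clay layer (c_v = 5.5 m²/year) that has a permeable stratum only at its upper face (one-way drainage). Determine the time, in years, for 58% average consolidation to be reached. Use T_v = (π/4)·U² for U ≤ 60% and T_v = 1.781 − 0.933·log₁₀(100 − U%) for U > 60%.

t ≈ 4.34 years

Drainage path length: H_d = H = 9.5 m (single drainage).
U ≤ 60%: T_v = (π/4)·U² = (π/4)×0.58² = 0.26421.
t = T_v·H_d²/c_v = 0.26421×9.5²/5.5 = 4.335 years.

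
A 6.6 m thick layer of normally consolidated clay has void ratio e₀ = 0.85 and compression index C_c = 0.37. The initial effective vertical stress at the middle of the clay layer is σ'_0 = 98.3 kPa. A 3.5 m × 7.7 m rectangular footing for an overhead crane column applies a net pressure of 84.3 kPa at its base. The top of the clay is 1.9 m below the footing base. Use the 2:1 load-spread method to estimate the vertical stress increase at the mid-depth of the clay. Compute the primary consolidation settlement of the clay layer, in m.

S_c ≈ 0.107 m

Mid-depth of clay below the footing base: z = 1.9 + 6.6/2 = 5.2 m.
Stress increase at mid-clay by the 2:1 spreading method:
Δσ = qBL/((B+z)(L+z)) = 84.3×3.5×7.7/((3.5+5.2)(7.7+5.2)) = 20.243 kPa
Final effective stress: σ'_f = σ'_0 + Δσ = 98.3 + 20.243 = 118.54 kPa.
Normally consolidated clay, so the full stress increment lies on the virgin compression line:
S_c = C_c·H/(1+e₀)·log₁₀(σ'_f/σ'_0) = 0.37×6.6/(1+0.85)×log₁₀(118.54/98.3)
    = 1.32 × 0.081311 = 0.1073 m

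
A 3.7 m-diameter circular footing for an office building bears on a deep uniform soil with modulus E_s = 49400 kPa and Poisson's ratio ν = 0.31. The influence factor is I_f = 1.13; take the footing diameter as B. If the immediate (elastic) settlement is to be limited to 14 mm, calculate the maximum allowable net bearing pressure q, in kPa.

q ≈ 183 kPa

S_e = q·B·(1−ν²)/E_s · I_f  ⇒  q = S_e·E_s / (B·(1−ν²)·I_f).
q = 0.014 × 49400 / (3.7 × 0.9039 × 1.13) = 183 kPa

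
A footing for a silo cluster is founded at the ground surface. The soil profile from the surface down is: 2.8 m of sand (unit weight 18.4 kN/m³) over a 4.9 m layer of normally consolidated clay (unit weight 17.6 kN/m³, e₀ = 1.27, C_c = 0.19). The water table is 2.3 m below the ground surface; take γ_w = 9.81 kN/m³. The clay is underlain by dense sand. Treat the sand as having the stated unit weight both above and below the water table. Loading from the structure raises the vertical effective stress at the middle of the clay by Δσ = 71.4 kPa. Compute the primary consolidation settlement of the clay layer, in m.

Mid-depth of clay below the ground surface: z = 2.8 + 4.9/2 = 5.25 m.
Total vertical stress at mid-clay: σ_v = 18.4×2.8 + 17.6×2.45 = 94.64 kPa.
Pore pressure: u = 9.81×(5.25 − 2.3) = 28.94 kPa.
Initial effective stress: σ'_0 = σ_v − u = 94.64 − 28.94 = 65.7 kPa.
Final effective stress: σ'_f = σ'_0 + Δσ = 65.7 + 71.4 = 137.1 kPa.
Normally consolidated clay, so the full stress increment lies on the virgin compression line:
S_c = C_c·H/(1+e₀)·log₁₀(σ'_f/σ'_0) = 0.19×4.9/(1+1.27)×log₁₀(137.1/65.7)
    = 0.41013 × 0.31947 = 0.131 m

S_c ≈ 0.131 m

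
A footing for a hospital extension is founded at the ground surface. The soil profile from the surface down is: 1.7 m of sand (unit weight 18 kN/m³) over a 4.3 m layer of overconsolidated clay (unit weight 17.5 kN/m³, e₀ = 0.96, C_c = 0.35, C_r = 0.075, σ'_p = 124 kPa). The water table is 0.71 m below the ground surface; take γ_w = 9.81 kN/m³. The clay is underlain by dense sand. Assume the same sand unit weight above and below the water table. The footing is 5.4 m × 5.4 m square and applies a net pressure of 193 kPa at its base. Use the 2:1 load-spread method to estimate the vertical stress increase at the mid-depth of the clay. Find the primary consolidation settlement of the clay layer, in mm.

S_c ≈ 72.5 mm

Mid-depth of clay below the ground surface: z = 1.7 + 4.3/2 = 3.85 m.
Total vertical stress at mid-clay: σ_v = 18×1.7 + 17.5×2.15 = 68.225 kPa.
Pore pressure: u = 9.81×(3.85 − 0.71) = 30.803 kPa.
Initial effective stress: σ'_0 = σ_v − u = 68.225 − 30.803 = 37.422 kPa.
Stress increase at mid-clay by the 2:1 spreading method:
Δσ = qBL/((B+z)(L+z)) = 193×5.4×5.4/((5.4+3.85)(5.4+3.85)) = 65.775 kPa
Final effective stress: σ'_f = 37.422 + 65.775 = 103.2 kPa.
σ'_f = 103.2 ≤ σ'_p = 124 kPa, so the clay remains overconsolidated and only the recompression index applies:
S_c = C_r·H/(1+e₀)·log₁₀(σ'_f/σ'_0) = 0.075×4.3/1.96×log₁₀(103.2/37.422)
    = 0.16454 × 0.44055 = 0.07249 m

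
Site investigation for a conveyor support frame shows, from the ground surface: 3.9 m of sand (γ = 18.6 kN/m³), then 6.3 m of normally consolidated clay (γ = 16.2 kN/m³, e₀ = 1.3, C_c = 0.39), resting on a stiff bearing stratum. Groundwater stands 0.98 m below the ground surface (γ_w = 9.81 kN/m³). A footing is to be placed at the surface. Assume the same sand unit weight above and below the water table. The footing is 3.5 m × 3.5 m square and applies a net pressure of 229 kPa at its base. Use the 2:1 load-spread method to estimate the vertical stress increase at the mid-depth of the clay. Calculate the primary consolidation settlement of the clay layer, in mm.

S_c ≈ 154 mm

Mid-depth of clay below the ground surface: z = 3.9 + 6.3/2 = 7.05 m.
Total vertical stress at mid-clay: σ_v = 18.6×3.9 + 16.2×3.15 = 123.57 kPa.
Pore pressure: u = 9.81×(7.05 − 0.98) = 59.547 kPa.
Initial effective stress: σ'_0 = σ_v − u = 123.57 − 59.547 = 64.023 kPa.
Stress increase at mid-clay by the 2:1 spreading method:
Δσ = qBL/((B+z)(L+z)) = 229×3.5×3.5/((3.5+7.05)(3.5+7.05)) = 25.204 kPa
Final effective stress: σ'_f = σ'_0 + Δσ = 64.023 + 25.204 = 89.227 kPa.
Normally consolidated clay, so the full stress increment lies on the virgin compression line:
S_c = C_c·H/(1+e₀)·log₁₀(σ'_f/σ'_0) = 0.39×6.3/(1+1.3)×log₁₀(89.227/64.023)
    = 1.0683 × 0.14416 = 0.154 m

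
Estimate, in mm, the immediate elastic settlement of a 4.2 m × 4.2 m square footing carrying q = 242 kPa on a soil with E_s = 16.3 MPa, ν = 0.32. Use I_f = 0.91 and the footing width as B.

S_e ≈ 50.9 mm

Immediate (elastic) settlement: S_e = q·B·(1−ν²)/E_s · I_f.
E_s = 16.3 MPa = 16300 kPa.
S_e = 242 × 4.2 × (1 − 0.32²) / 16300 × 0.91
    = 242 × 4.2 × 0.8976 / 16300 × 0.91
    = 0.05093 m = 50.93 mm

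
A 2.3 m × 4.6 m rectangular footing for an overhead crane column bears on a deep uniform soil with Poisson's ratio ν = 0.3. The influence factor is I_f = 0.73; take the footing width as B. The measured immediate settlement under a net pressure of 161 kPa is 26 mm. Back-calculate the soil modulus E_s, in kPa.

S_e = q·B·(1−ν²)/E_s · I_f  ⇒  E_s = q·B·(1−ν²)·I_f / S_e.
E_s = 161 × 2.3 × 0.91 × 0.73 / 0.026 = 9461 kPa

E_s ≈ 9460 kPa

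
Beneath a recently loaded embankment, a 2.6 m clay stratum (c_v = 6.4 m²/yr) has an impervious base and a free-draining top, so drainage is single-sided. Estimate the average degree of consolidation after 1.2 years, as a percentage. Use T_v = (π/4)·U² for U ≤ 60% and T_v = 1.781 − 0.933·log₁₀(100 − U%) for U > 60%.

U ≈ 95.1 %

Drainage path length: H_d = H = 2.6 m (single drainage).
T_v = c_v·t/H_d² = 6.4×1.2/2.6² = 1.1361.
T_v = 1.1361 corresponds to the U > 60% branch:
U = 1 − 10^((1.781 − T_v)/0.933)/100 = 0.9509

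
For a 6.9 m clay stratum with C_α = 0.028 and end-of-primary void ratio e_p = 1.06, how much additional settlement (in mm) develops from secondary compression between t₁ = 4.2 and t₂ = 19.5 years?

S_s ≈ 62.5 mm

Secondary compression: S_s = C_α·H/(1+e_p)·log₁₀(t₂/t₁)
S_s = 0.028×6.9/(1+1.06)×log₁₀(19.5/4.2)
    = 0.09379 × 0.6668 = 0.06254 m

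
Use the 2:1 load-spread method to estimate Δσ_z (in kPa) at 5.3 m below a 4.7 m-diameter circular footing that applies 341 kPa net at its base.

Δσ_z ≈ 75.3 kPa

By the 2:1 method the load spreads at 1 horizontal : 2 vertical, so at depth z the loaded area has grown by z in each plan dimension:
Δσ ≈ qD²/(D+z)² = 341×4.7²/(4.7+5.3)² = 75.327 kPa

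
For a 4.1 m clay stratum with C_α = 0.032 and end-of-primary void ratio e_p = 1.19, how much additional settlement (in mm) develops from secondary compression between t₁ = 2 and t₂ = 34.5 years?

S_s ≈ 74.1 mm

Secondary compression: S_s = C_α·H/(1+e_p)·log₁₀(t₂/t₁)
S_s = 0.032×4.1/(1+1.19)×log₁₀(34.5/2)
    = 0.05991 × 1.237 = 0.07409 m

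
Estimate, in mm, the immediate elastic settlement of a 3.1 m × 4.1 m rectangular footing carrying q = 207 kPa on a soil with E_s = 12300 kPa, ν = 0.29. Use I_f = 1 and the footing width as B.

Immediate (elastic) settlement: S_e = q·B·(1−ν²)/E_s · I_f.
S_e = 207 × 3.1 × (1 − 0.29²) / 12300 × 1
    = 207 × 3.1 × 0.9159 / 12300 × 1
    = 0.04778 m = 47.78 mm

S_e ≈ 47.8 mm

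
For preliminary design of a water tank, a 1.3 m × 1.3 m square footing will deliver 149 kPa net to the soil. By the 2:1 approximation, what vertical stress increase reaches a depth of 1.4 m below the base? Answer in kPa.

Δσ_z ≈ 34.5 kPa

By the 2:1 method the load spreads at 1 horizontal : 2 vertical, so at depth z the loaded area has grown by z in each plan dimension:
Δσ = qBL/((B+z)(L+z)) = 149×1.3×1.3/((1.3+1.4)(1.3+1.4)) = 34.542 kPa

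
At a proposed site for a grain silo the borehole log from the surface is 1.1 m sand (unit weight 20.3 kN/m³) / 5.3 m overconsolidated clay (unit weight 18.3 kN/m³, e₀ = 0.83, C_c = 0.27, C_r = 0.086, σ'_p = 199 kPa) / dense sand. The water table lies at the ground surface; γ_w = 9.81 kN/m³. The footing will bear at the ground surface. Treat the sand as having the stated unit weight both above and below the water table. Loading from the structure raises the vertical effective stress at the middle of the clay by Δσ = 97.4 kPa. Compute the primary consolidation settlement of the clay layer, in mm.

S_c ≈ 146 mm

Mid-depth of clay below the ground surface: z = 1.1 + 5.3/2 = 3.75 m.
Total vertical stress at mid-clay: σ_v = 20.3×1.1 + 18.3×2.65 = 70.825 kPa.
Pore pressure: u = 9.81×(3.75 − 0) = 36.788 kPa.
Initial effective stress: σ'_0 = σ_v − u = 70.825 − 36.788 = 34.037 kPa.
Final effective stress: σ'_f = 34.037 + 97.4 = 131.44 kPa.
σ'_f = 131.44 ≤ σ'_p = 199 kPa, so the clay remains overconsolidated and only the recompression index applies:
S_c = C_r·H/(1+e₀)·log₁₀(σ'_f/σ'_0) = 0.086×5.3/1.83×log₁₀(131.44/34.037)
    = 0.24907 × 0.58678 = 0.1462 m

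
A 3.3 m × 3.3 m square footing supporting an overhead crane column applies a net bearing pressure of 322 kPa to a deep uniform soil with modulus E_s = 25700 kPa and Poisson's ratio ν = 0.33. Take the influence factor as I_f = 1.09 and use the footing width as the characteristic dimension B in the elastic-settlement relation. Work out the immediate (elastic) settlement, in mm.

S_e ≈ 40.2 mm

Immediate (elastic) settlement: S_e = q·B·(1−ν²)/E_s · I_f.
S_e = 322 × 3.3 × (1 − 0.33²) / 25700 × 1.09
    = 322 × 3.3 × 0.8911 / 25700 × 1.09
    = 0.04016 m = 40.16 mm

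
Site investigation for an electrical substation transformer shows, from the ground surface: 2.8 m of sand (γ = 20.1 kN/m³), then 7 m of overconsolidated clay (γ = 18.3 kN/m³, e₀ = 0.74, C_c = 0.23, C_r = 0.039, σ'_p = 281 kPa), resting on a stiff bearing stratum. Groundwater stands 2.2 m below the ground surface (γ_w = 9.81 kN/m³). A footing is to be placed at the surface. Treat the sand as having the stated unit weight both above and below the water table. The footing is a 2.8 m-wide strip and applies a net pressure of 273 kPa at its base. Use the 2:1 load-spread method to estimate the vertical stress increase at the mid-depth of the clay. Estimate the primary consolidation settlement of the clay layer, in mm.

Mid-depth of clay below the ground surface: z = 2.8 + 7/2 = 6.3 m.
Total vertical stress at mid-clay: σ_v = 20.1×2.8 + 18.3×3.5 = 120.33 kPa.
Pore pressure: u = 9.81×(6.3 − 2.2) = 40.221 kPa.
Initial effective stress: σ'_0 = σ_v − u = 120.33 − 40.221 = 80.109 kPa.
Stress increase at mid-clay by the 2:1 spreading method:
Δσ = qB/(B+z) = 273×2.8/(2.8+6.3) = 84 kPa
Final effective stress: σ'_f = 80.109 + 84 = 164.11 kPa.
σ'_f = 164.11 ≤ σ'_p = 281 kPa, so the clay remains overconsolidated and only the recompression index applies:
S_c = C_r·H/(1+e₀)·log₁₀(σ'_f/σ'_0) = 0.039×7/1.74×log₁₀(164.11/80.109)
    = 0.1569 × 0.31145 = 0.04887 m

S_c ≈ 48.9 mm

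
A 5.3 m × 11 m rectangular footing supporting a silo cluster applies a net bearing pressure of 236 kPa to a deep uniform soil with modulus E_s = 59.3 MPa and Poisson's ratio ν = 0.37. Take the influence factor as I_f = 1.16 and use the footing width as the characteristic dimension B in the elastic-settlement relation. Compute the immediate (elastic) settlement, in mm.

Immediate (elastic) settlement: S_e = q·B·(1−ν²)/E_s · I_f.
E_s = 59.3 MPa = 59300 kPa.
S_e = 236 × 5.3 × (1 − 0.37²) / 59300 × 1.16
    = 236 × 5.3 × 0.8631 / 59300 × 1.16
    = 0.02112 m = 21.12 mm

S_e ≈ 21.1 mm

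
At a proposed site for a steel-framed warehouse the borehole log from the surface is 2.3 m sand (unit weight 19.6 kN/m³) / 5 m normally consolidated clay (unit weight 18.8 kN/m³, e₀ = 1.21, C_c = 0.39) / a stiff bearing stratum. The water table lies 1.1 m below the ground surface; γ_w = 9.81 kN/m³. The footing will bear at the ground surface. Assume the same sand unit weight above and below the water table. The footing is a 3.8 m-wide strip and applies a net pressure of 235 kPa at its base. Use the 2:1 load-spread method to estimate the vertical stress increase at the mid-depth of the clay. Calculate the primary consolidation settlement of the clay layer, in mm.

S_c ≈ 403 mm

Mid-depth of clay below the ground surface: z = 2.3 + 5/2 = 4.8 m.
Total vertical stress at mid-clay: σ_v = 19.6×2.3 + 18.8×2.5 = 92.08 kPa.
Pore pressure: u = 9.81×(4.8 − 1.1) = 36.297 kPa.
Initial effective stress: σ'_0 = σ_v − u = 92.08 − 36.297 = 55.783 kPa.
Stress increase at mid-clay by the 2:1 spreading method:
Δσ = qB/(B+z) = 235×3.8/(3.8+4.8) = 103.84 kPa
Final effective stress: σ'_f = σ'_0 + Δσ = 55.783 + 103.84 = 159.62 kPa.
Normally consolidated clay, so the full stress increment lies on the virgin compression line:
S_c = C_c·H/(1+e₀)·log₁₀(σ'_f/σ'_0) = 0.39×5/(1+1.21)×log₁₀(159.62/55.783)
    = 0.88235 × 0.45659 = 0.4029 m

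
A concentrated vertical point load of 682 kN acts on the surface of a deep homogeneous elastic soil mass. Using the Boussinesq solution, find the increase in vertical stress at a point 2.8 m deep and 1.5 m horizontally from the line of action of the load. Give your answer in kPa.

Δσ_z ≈ 22.1 kPa

Boussinesq vertical stress below a point load on an elastic half-space:
Δσ_z = 3P/(2πz²) · [1 + (r/z)²]^(−5/2)
r/z = 1.5/2.8 = 0.53571; [1+(r/z)²]^(−5/2) = 0.53218.
Δσ_z = 3×682/(2π×2.8²) × 0.53218 = 41.535 × 0.53218 = 22.1 kPa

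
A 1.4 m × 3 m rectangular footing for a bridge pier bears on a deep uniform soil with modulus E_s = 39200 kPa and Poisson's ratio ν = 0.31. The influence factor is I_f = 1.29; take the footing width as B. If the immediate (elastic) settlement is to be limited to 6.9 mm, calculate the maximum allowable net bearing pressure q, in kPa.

S_e = q·B·(1−ν²)/E_s · I_f  ⇒  q = S_e·E_s / (B·(1−ν²)·I_f).
q = 0.0069 × 39200 / (1.4 × 0.9039 × 1.29) = 165.7 kPa

q ≈ 166 kPa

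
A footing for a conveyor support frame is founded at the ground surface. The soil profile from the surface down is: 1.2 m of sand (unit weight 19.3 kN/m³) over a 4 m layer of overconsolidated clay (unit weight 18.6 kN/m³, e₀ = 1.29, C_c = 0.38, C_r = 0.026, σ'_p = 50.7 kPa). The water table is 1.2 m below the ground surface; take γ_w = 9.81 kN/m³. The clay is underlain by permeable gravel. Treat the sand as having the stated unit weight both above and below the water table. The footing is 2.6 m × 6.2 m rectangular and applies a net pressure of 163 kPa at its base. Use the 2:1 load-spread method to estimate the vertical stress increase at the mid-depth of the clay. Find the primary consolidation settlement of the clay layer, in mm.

S_c ≈ 166 mm

Mid-depth of clay below the ground surface: z = 1.2 + 4/2 = 3.2 m.
Total vertical stress at mid-clay: σ_v = 19.3×1.2 + 18.6×2 = 60.36 kPa.
Pore pressure: u = 9.81×(3.2 − 1.2) = 19.62 kPa.
Initial effective stress: σ'_0 = σ_v − u = 60.36 − 19.62 = 40.74 kPa.
Stress increase at mid-clay by the 2:1 spreading method:
Δσ = qBL/((B+z)(L+z)) = 163×2.6×6.2/((2.6+3.2)(6.2+3.2)) = 48.194 kPa
Final effective stress: σ'_f = 40.74 + 48.194 = 88.934 kPa.
σ'_f = 88.934 > σ'_p = 50.7 kPa, so the stress path crosses the preconsolidation pressure — recompression up to σ'_p, then virgin compression beyond:
S_c = H/(1+e₀)·[C_r·log₁₀(σ'_p/σ'_0) + C_c·log₁₀(σ'_f/σ'_p)]
    = 4/2.29 × [0.026×log₁₀(50.7/40.74) + 0.38×log₁₀(88.934/50.7)]
    = 1.7467 × [0.0024697 + 0.092743] = 0.1663 m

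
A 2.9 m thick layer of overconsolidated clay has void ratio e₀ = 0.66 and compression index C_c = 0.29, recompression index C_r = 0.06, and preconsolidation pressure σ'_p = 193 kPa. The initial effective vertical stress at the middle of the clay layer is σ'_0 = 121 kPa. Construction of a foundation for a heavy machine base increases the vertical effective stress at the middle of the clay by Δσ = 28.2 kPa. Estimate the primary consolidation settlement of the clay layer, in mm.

S_c ≈ 9.54 mm

Final effective stress: σ'_f = 121 + 28.2 = 149.2 kPa.
σ'_f = 149.2 ≤ σ'_p = 193 kPa, so the clay remains overconsolidated and only the recompression index applies:
S_c = C_r·H/(1+e₀)·log₁₀(σ'_f/σ'_0) = 0.06×2.9/1.66×log₁₀(149.2/121)
    = 0.10482 × 0.090983 = 0.009537 m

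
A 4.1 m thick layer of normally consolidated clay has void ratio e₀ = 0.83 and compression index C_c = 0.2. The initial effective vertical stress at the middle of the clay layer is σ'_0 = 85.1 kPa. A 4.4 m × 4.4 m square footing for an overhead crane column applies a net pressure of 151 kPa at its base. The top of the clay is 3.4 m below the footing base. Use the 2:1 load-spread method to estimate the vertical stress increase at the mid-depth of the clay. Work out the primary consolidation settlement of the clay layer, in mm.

Mid-depth of clay below the footing base: z = 3.4 + 4.1/2 = 5.45 m.
Stress increase at mid-clay by the 2:1 spreading method:
Δσ = qBL/((B+z)(L+z)) = 151×4.4×4.4/((4.4+5.45)(4.4+5.45)) = 30.131 kPa
Final effective stress: σ'_f = σ'_0 + Δσ = 85.1 + 30.131 = 115.23 kPa.
Normally consolidated clay, so the full stress increment lies on the virgin compression line:
S_c = C_c·H/(1+e₀)·log₁₀(σ'_f/σ'_0) = 0.2×4.1/(1+0.83)×log₁₀(115.23/85.1)
    = 0.44809 × 0.13164 = 0.05899 m

S_c ≈ 59 mm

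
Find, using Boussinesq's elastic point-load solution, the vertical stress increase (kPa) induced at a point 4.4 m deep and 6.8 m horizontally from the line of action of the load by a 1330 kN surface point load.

Boussinesq vertical stress below a point load on an elastic half-space:
Δσ_z = 3P/(2πz²) · [1 + (r/z)²]^(−5/2)
r/z = 6.8/4.4 = 1.5455; [1+(r/z)²]^(−5/2) = 0.047316.
Δσ_z = 3×1330/(2π×4.4²) × 0.047316 = 32.801 × 0.047316 = 1.552 kPa

Δσ_z ≈ 1.55 kPa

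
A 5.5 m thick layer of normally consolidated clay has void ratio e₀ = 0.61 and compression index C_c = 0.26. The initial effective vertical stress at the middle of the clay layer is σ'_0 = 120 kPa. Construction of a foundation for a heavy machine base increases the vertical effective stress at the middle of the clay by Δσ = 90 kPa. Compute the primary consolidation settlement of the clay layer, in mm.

S_c ≈ 216 mm

Final effective stress: σ'_f = σ'_0 + Δσ = 120 + 90 = 210 kPa.
Normally consolidated clay, so the full stress increment lies on the virgin compression line:
S_c = C_c·H/(1+e₀)·log₁₀(σ'_f/σ'_0) = 0.26×5.5/(1+0.61)×log₁₀(210/120)
    = 0.8882 × 0.24304 = 0.2159 m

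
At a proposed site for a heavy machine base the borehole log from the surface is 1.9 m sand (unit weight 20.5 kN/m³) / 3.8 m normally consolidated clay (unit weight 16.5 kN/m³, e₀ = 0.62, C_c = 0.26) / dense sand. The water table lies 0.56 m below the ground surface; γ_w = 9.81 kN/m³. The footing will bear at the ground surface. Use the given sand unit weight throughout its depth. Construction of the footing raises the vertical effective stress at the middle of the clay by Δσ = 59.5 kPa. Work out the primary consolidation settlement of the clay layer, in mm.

S_c ≈ 247 mm

Mid-depth of clay below the ground surface: z = 1.9 + 3.8/2 = 3.8 m.
Total vertical stress at mid-clay: σ_v = 20.5×1.9 + 16.5×1.9 = 70.3 kPa.
Pore pressure: u = 9.81×(3.8 − 0.56) = 31.784 kPa.
Initial effective stress: σ'_0 = σ_v − u = 70.3 − 31.784 = 38.516 kPa.
Final effective stress: σ'_f = σ'_0 + Δσ = 38.516 + 59.5 = 98.016 kPa.
Normally consolidated clay, so the full stress increment lies on the virgin compression line:
S_c = C_c·H/(1+e₀)·log₁₀(σ'_f/σ'_0) = 0.26×3.8/(1+0.62)×log₁₀(98.016/38.516)
    = 0.60988 × 0.40566 = 0.2474 m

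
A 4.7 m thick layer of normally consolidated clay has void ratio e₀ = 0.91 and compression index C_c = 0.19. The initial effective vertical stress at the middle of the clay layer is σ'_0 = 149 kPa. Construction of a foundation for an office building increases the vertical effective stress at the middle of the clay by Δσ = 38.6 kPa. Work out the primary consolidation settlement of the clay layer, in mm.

Final effective stress: σ'_f = σ'_0 + Δσ = 149 + 38.6 = 187.6 kPa.
Normally consolidated clay, so the full stress increment lies on the virgin compression line:
S_c = C_c·H/(1+e₀)·log₁₀(σ'_f/σ'_0) = 0.19×4.7/(1+0.91)×log₁₀(187.6/149)
    = 0.46754 × 0.10005 = 0.04678 m

S_c ≈ 46.8 mm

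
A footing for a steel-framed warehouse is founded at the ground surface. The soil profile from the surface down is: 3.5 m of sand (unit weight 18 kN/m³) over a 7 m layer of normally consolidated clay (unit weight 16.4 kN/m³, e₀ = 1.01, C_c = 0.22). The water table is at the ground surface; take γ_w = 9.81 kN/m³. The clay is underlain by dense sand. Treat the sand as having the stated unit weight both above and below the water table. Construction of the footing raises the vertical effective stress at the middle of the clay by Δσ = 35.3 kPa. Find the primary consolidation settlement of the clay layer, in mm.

S_c ≈ 173 mm

Mid-depth of clay below the ground surface: z = 3.5 + 7/2 = 7 m.
Total vertical stress at mid-clay: σ_v = 18×3.5 + 16.4×3.5 = 120.4 kPa.
Pore pressure: u = 9.81×(7 − 0) = 68.67 kPa.
Initial effective stress: σ'_0 = σ_v − u = 120.4 − 68.67 = 51.73 kPa.
Final effective stress: σ'_f = σ'_0 + Δσ = 51.73 + 35.3 = 87.03 kPa.
Normally consolidated clay, so the full stress increment lies on the virgin compression line:
S_c = C_c·H/(1+e₀)·log₁₀(σ'_f/σ'_0) = 0.22×7/(1+1.01)×log₁₀(87.03/51.73)
    = 0.76617 × 0.22593 = 0.1731 m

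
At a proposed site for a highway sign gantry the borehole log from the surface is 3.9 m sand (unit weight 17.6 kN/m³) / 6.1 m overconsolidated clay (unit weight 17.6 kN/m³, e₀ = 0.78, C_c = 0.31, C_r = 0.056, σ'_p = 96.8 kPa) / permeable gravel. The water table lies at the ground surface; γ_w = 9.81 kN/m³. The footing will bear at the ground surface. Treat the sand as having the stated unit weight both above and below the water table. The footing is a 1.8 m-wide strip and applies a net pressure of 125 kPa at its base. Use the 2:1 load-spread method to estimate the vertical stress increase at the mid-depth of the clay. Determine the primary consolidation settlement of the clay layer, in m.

Mid-depth of clay below the ground surface: z = 3.9 + 6.1/2 = 6.95 m.
Total vertical stress at mid-clay: σ_v = 17.6×3.9 + 17.6×3.05 = 122.32 kPa.
Pore pressure: u = 9.81×(6.95 − 0) = 68.18 kPa.
Initial effective stress: σ'_0 = σ_v − u = 122.32 − 68.18 = 54.14 kPa.
Stress increase at mid-clay by the 2:1 spreading method:
Δσ = qB/(B+z) = 125×1.8/(1.8+6.95) = 25.714 kPa
Final effective stress: σ'_f = 54.14 + 25.714 = 79.854 kPa.
σ'_f = 79.854 ≤ σ'_p = 96.8 kPa, so the clay remains overconsolidated and only the recompression index applies:
S_c = C_r·H/(1+e₀)·log₁₀(σ'_f/σ'_0) = 0.056×6.1/1.78×log₁₀(79.854/54.14)
    = 0.19191 × 0.16878 = 0.03239 m

S_c ≈ 0.0324 m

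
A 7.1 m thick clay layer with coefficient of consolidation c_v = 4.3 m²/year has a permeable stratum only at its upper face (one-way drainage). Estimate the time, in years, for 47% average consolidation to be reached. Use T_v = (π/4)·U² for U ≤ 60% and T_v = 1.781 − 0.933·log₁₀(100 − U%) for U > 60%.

Drainage path length: H_d = H = 7.1 m (single drainage).
U ≤ 60%: T_v = (π/4)·U² = (π/4)×0.47² = 0.17349.
t = T_v·H_d²/c_v = 0.17349×7.1²/4.3 = 2.034 years.

t ≈ 2.03 years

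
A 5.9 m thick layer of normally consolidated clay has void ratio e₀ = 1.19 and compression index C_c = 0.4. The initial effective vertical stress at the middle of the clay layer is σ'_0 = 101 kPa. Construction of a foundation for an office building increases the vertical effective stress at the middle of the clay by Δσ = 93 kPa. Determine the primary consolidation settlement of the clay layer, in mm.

S_c ≈ 305 mm

Final effective stress: σ'_f = σ'_0 + Δσ = 101 + 93 = 194 kPa.
Normally consolidated clay, so the full stress increment lies on the virgin compression line:
S_c = C_c·H/(1+e₀)·log₁₀(σ'_f/σ'_0) = 0.4×5.9/(1+1.19)×log₁₀(194/101)
    = 1.0776 × 0.28348 = 0.3055 m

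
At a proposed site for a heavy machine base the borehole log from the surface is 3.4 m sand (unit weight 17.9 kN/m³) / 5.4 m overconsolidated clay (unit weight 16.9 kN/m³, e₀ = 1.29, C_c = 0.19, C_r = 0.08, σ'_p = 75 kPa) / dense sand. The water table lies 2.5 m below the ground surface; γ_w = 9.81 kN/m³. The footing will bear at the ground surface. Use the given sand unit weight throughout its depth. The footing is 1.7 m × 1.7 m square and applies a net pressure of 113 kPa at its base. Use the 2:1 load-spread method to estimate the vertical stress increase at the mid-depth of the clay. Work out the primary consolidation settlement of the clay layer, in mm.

S_c ≈ 8.25 mm

Mid-depth of clay below the ground surface: z = 3.4 + 5.4/2 = 6.1 m.
Total vertical stress at mid-clay: σ_v = 17.9×3.4 + 16.9×2.7 = 106.49 kPa.
Pore pressure: u = 9.81×(6.1 − 2.5) = 35.316 kPa.
Initial effective stress: σ'_0 = σ_v − u = 106.49 − 35.316 = 71.174 kPa.
Stress increase at mid-clay by the 2:1 spreading method:
Δσ = qBL/((B+z)(L+z)) = 113×1.7×1.7/((1.7+6.1)(1.7+6.1)) = 5.3677 kPa
Final effective stress: σ'_f = 71.174 + 5.3677 = 76.542 kPa.
σ'_f = 76.542 > σ'_p = 75 kPa, so the stress path crosses the preconsolidation pressure — recompression up to σ'_p, then virgin compression beyond:
S_c = H/(1+e₀)·[C_r·log₁₀(σ'_p/σ'_0) + C_c·log₁₀(σ'_f/σ'_p)]
    = 5.4/2.29 × [0.08×log₁₀(75/71.174) + 0.19×log₁₀(76.542/75)]
    = 2.3581 × [0.0018192 + 0.0016793] = 0.00825 m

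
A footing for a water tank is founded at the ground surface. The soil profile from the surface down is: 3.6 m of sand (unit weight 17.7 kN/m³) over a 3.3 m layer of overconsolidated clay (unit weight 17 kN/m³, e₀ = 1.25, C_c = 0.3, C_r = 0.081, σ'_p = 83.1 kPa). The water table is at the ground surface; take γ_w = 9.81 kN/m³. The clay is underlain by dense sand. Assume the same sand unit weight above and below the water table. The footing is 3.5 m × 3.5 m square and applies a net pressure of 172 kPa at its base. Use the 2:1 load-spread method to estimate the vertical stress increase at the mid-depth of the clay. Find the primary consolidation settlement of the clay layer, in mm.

Mid-depth of clay below the ground surface: z = 3.6 + 3.3/2 = 5.25 m.
Total vertical stress at mid-clay: σ_v = 17.7×3.6 + 17×1.65 = 91.77 kPa.
Pore pressure: u = 9.81×(5.25 − 0) = 51.503 kPa.
Initial effective stress: σ'_0 = σ_v − u = 91.77 − 51.503 = 40.267 kPa.
Stress increase at mid-clay by the 2:1 spreading method:
Δσ = qBL/((B+z)(L+z)) = 172×3.5×3.5/((3.5+5.25)(3.5+5.25)) = 27.52 kPa
Final effective stress: σ'_f = 40.267 + 27.52 = 67.787 kPa.
σ'_f = 67.787 ≤ σ'_p = 83.1 kPa, so the clay remains overconsolidated and only the recompression index applies:
S_c = C_r·H/(1+e₀)·log₁₀(σ'_f/σ'_0) = 0.081×3.3/2.25×log₁₀(67.787/40.267)
    = 0.1188 × 0.2262 = 0.02687 m

S_c ≈ 26.9 mm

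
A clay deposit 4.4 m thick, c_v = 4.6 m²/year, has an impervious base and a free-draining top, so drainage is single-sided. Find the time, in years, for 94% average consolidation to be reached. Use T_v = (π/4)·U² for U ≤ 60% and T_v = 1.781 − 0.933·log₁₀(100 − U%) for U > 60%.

t ≈ 4.44 years

Drainage path length: H_d = H = 4.4 m (single drainage).
U > 60%: T_v = 1.781 − 0.933·log₁₀(100 − 94) = 1.055.
t = T_v·H_d²/c_v = 1.055×4.4²/4.6 = 4.44 years.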